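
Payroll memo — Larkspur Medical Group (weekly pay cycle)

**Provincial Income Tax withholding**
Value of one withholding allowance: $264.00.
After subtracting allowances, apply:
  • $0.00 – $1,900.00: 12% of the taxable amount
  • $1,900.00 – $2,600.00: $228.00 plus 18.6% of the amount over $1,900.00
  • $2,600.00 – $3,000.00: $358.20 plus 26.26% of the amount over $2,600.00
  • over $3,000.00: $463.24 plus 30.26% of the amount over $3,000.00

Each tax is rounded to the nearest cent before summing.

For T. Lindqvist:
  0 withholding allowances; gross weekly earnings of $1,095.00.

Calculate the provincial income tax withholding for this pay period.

Provincial Income Tax: taxable = $1,095.00
  12% × $1,095.00 = $131.40

$131.40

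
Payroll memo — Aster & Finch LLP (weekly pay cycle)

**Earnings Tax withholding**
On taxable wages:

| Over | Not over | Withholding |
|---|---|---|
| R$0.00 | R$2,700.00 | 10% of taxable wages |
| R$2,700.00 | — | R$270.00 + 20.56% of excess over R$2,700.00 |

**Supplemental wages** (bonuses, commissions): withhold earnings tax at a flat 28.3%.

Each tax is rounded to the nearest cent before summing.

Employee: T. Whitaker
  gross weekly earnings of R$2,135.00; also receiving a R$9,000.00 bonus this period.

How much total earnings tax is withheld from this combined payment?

R$2,760.50

Earnings Tax: taxable = R$2,135.00
  10% × R$2,135.00 = R$213.50
Supplemental (28.3% flat on bonus): 28.3% × R$9,000.00 = R$2,547.00
Total earnings tax: R$213.50 + R$2,547.00 = R$2,760.50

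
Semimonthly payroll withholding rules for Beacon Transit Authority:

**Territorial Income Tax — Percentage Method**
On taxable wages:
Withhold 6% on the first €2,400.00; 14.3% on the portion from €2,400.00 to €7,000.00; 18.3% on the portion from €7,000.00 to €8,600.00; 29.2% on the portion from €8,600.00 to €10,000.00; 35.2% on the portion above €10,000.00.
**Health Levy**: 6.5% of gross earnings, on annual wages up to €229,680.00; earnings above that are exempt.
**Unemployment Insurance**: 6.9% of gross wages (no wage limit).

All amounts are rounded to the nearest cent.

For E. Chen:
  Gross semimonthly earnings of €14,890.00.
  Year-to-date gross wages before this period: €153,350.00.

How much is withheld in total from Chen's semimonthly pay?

€5,219.94

Territorial Income Tax: taxable = €14,890.00
  €1,503.40 + 35.2% × (€14,890.00 − €10,000.00) = €1,503.40 + 35.2% × €4,890.00 = €3,224.68
Health Levy: 6.5% × €14,890.00 = €967.85
Unemployment Insurance: 6.9% × €14,890.00 = €1,027.41
Total: €3,224.68 + €967.85 + €1,027.41 = €5,219.94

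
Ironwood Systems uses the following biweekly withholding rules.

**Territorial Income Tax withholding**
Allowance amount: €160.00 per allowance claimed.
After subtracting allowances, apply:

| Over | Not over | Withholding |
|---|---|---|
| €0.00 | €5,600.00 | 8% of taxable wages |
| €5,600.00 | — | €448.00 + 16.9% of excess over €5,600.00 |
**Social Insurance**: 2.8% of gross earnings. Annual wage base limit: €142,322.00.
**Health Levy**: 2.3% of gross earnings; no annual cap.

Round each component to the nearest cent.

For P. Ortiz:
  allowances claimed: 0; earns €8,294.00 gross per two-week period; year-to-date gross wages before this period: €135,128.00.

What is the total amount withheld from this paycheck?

€1,295.48

Territorial Income Tax: taxable = €8,294.00
  €448.00 + 16.9% × (€8,294.00 − €5,600.00) = €448.00 + 16.9% × €2,694.00 = €903.29
Social Insurance: cap €142,322.00 − YTD €135,128.00 = €7,194.00 subject; 2.8% × €7,194.00 = €201.43
Health Levy: 2.3% × €8,294.00 = €190.76
Total: €903.29 + €201.43 + €190.76 = €1,295.48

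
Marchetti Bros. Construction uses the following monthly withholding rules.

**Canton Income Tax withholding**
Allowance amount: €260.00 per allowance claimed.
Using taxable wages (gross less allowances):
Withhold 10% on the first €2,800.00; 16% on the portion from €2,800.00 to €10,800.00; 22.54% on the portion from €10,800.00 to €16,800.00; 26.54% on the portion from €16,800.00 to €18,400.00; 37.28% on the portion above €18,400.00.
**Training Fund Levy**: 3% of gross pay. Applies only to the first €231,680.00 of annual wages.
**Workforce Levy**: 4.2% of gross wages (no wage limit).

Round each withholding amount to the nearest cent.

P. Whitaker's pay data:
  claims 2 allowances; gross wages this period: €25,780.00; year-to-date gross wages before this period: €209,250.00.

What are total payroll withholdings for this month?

Canton Income Tax: taxable = €25,780.00 − 2×€260.00 = €25,260.00
  €3,337.04 + 37.28% × (€25,260.00 − €18,400.00) = €3,337.04 + 37.28% × €6,860.00 = €5,894.45
Training Fund Levy: cap €231,680.00 − YTD €209,250.00 = €22,430.00 subject; 3% × €22,430.00 = €672.90
Workforce Levy: 4.2% × €25,780.00 = €1,082.76
Total: €5,894.45 + €672.90 + €1,082.76 = €7,650.11

€7,650.11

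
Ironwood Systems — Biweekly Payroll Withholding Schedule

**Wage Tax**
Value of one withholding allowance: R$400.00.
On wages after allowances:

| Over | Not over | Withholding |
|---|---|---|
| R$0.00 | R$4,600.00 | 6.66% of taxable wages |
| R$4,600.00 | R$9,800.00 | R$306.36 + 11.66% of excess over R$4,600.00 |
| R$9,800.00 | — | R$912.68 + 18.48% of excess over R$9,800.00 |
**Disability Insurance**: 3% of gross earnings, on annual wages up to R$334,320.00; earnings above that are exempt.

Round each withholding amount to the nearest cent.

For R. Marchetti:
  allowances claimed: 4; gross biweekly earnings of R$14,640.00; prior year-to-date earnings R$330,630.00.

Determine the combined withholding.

Wage Tax: taxable = R$14,640.00 − 4×R$400.00 = R$13,040.00
  R$912.68 + 18.48% × (R$13,040.00 − R$9,800.00) = R$912.68 + 18.48% × R$3,240.00 = R$1,511.43
Disability Insurance: cap R$334,320.00 − YTD R$330,630.00 = R$3,690.00 subject; 3% × R$3,690.00 = R$110.70
Total: R$1,511.43 + R$110.70 = R$1,622.13

R$1,622.13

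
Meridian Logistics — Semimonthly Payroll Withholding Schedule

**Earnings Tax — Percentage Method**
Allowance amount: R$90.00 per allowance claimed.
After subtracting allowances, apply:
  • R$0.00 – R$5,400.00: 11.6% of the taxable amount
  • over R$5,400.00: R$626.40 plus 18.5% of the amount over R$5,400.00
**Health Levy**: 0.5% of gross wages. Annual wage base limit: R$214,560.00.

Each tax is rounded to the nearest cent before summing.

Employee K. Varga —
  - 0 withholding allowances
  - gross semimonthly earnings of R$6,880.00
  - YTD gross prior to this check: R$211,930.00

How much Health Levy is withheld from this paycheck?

R$13.15

Health Levy: cap R$214,560.00 − YTD R$211,930.00 = R$2,630.00 subject; 0.5% × R$2,630.00 = R$13.15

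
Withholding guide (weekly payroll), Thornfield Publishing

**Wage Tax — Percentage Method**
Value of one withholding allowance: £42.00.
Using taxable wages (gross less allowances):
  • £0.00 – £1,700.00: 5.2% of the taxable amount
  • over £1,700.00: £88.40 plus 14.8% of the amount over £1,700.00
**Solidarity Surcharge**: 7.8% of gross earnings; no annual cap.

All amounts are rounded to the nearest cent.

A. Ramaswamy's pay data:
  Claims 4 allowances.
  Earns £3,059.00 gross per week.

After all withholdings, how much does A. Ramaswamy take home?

£2,555.73

Wage Tax: taxable = £3,059.00 − 4×£42.00 = £2,891.00
  £88.40 + 14.8% × (£2,891.00 − £1,700.00) = £88.40 + 14.8% × £1,191.00 = £264.67
Solidarity Surcharge: 7.8% × £3,059.00 = £238.60
Total withheld: £264.67 + £238.60 = £503.27
Net pay: £3,059.00 − £503.27 = £2,555.73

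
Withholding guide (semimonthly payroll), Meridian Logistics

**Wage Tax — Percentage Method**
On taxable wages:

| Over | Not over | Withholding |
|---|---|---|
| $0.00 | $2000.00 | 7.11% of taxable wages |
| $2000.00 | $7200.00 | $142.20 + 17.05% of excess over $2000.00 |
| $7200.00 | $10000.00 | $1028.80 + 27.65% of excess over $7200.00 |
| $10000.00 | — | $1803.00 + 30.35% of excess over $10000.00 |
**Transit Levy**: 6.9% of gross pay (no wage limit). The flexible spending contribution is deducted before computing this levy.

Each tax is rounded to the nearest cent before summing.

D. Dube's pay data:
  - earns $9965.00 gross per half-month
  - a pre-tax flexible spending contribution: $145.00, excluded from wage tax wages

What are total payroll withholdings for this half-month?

Wage Tax: taxable = $9965.00 − $145.00 = $9820.00
  $1028.80 + 27.65% × ($9820.00 − $7200.00) = $1028.80 + 27.65% × $2620.00 = $1753.23
Transit Levy: 6.9% × $9820.00 = $677.58
Total: $1753.23 + $677.58 = $2430.81

$2430.81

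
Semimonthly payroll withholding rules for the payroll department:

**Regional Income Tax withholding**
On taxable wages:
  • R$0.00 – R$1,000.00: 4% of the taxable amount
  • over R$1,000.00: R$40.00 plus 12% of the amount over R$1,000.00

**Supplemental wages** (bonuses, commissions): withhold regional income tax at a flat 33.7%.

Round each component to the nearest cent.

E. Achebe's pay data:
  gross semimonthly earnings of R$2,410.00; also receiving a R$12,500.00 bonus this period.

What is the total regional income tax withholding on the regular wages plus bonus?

R$4,421.70

Regional Income Tax: taxable = R$2,410.00
  R$40.00 + 12% × (R$2,410.00 − R$1,000.00) = R$40.00 + 12% × R$1,410.00 = R$209.20
Supplemental (33.7% flat on bonus): 33.7% × R$12,500.00 = R$4,212.50
Total regional income tax: R$209.20 + R$4,212.50 = R$4,421.70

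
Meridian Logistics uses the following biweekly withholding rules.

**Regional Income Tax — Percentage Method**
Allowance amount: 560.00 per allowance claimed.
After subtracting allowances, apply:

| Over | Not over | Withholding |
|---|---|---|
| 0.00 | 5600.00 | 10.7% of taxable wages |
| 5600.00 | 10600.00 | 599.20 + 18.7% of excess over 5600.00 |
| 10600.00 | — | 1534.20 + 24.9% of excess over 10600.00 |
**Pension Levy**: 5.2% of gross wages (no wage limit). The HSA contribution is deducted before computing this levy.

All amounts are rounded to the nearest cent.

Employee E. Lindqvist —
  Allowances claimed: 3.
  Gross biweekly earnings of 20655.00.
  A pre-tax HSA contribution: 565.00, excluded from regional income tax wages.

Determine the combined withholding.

Regional Income Tax: taxable = 20655.00 − 565.00 − 3×560.00 = 18410.00
  1534.20 + 24.9% × (18410.00 − 10600.00) = 1534.20 + 24.9% × 7810.00 = 3478.89
Pension Levy: 5.2% × 20090.00 = 1044.68
Total: 3478.89 + 1044.68 = 4523.57

4523.57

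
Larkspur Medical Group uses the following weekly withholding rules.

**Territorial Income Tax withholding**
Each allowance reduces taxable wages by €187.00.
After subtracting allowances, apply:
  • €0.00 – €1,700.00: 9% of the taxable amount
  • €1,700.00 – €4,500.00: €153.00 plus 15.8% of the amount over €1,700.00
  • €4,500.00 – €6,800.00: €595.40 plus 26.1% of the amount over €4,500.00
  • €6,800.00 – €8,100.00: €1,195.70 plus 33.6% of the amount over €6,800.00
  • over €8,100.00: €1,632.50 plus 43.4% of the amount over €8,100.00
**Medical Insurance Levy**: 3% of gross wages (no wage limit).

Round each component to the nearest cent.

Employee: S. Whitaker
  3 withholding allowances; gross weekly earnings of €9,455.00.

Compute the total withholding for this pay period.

Territorial Income Tax: taxable = €9,455.00 − 3×€187.00 = €8,894.00
  €1,632.50 + 43.4% × (€8,894.00 − €8,100.00) = €1,632.50 + 43.4% × €794.00 = €1,977.10
Medical Insurance Levy: 3% × €9,455.00 = €283.65
Total: €1,977.10 + €283.65 = €2,260.75

€2,260.75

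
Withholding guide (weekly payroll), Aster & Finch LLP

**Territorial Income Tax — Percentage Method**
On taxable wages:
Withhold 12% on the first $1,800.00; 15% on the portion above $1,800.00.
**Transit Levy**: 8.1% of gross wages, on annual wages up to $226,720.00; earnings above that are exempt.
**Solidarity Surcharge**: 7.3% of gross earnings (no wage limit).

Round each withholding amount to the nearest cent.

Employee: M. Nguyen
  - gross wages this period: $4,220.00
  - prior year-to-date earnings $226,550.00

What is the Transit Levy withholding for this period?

Transit Levy: cap $226,720.00 − YTD $226,550.00 = $170.00 subject; 8.1% × $170.00 = $13.77

$13.77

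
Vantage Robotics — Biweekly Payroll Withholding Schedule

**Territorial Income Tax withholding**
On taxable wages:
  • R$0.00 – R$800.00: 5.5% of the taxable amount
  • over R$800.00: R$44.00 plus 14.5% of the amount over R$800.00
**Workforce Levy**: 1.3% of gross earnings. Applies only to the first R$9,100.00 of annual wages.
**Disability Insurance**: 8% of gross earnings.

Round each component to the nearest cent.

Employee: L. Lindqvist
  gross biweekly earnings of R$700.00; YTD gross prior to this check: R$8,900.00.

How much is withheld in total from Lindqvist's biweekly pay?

R$97.10

Territorial Income Tax: taxable = R$700.00
  5.5% × R$700.00 = R$38.50
Workforce Levy: cap R$9,100.00 − YTD R$8,900.00 = R$200.00 subject; 1.3% × R$200.00 = R$2.60
Disability Insurance: 8% × R$700.00 = R$56.00
Total: R$38.50 + R$2.60 + R$56.00 = R$97.10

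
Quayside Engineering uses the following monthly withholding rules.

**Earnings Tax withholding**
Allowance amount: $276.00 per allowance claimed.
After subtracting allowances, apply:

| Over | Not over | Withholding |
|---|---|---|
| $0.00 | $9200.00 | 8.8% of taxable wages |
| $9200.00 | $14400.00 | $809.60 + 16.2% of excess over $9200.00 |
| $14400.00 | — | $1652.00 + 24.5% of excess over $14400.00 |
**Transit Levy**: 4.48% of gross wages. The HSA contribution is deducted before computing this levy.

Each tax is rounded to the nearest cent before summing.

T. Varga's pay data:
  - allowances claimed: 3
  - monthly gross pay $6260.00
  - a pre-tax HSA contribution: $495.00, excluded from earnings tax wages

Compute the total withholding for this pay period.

Earnings Tax: taxable = $6260.00 − $495.00 − 3×$276.00 = $4937.00
  8.8% × $4937.00 = $434.46
Transit Levy: 4.48% × $5765.00 = $258.27
Total: $434.46 + $258.27 = $692.73

$692.73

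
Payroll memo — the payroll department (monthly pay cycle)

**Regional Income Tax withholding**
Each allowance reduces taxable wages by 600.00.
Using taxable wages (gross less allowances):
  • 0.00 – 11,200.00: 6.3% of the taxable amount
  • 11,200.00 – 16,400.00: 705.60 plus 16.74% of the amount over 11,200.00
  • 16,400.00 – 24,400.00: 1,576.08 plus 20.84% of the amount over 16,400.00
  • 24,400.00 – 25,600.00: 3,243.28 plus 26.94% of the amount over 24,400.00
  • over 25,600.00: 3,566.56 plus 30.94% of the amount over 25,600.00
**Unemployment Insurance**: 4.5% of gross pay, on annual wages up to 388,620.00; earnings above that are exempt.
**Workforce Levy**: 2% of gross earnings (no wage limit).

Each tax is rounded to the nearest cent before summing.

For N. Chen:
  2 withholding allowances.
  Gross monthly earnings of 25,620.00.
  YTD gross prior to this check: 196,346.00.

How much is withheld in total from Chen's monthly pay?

Regional Income Tax: taxable = 25,620.00 − 2×600.00 = 24,420.00
  3,243.28 + 26.94% × (24,420.00 − 24,400.00) = 3,243.28 + 26.94% × 20.00 = 3,248.67
Unemployment Insurance: 4.5% × 25,620.00 = 1,152.90
Workforce Levy: 2% × 25,620.00 = 512.40
Total: 3,248.67 + 1,152.90 + 512.40 = 4,913.97

4,913.97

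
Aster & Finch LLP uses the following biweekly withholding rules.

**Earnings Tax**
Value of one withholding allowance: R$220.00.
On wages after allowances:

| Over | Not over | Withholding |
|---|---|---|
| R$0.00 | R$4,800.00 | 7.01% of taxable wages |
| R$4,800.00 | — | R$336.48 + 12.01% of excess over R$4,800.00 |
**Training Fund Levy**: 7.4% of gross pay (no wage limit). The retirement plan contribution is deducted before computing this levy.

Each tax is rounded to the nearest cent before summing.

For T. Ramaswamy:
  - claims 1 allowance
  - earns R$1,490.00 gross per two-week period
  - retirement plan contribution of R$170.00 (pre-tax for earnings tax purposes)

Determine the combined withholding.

R$174.79

Earnings Tax: taxable = R$1,490.00 − R$170.00 − 1×R$220.00 = R$1,100.00
  7.01% × R$1,100.00 = R$77.11
Training Fund Levy: 7.4% × R$1,320.00 = R$97.68
Total: R$77.11 + R$97.68 = R$174.79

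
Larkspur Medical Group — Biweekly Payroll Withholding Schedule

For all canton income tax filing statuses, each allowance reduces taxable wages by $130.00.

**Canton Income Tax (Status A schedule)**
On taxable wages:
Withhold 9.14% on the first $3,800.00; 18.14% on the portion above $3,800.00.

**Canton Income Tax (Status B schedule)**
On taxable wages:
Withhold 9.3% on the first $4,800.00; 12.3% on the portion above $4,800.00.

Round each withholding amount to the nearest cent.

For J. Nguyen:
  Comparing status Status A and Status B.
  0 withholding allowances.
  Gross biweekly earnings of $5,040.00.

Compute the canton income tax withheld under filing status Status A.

$572.26

Canton Income Tax (Status A): taxable = $5,040.00
  $347.32 + 18.14% × ($5,040.00 − $3,800.00) = $347.32 + 18.14% × $1,240.00 = $572.26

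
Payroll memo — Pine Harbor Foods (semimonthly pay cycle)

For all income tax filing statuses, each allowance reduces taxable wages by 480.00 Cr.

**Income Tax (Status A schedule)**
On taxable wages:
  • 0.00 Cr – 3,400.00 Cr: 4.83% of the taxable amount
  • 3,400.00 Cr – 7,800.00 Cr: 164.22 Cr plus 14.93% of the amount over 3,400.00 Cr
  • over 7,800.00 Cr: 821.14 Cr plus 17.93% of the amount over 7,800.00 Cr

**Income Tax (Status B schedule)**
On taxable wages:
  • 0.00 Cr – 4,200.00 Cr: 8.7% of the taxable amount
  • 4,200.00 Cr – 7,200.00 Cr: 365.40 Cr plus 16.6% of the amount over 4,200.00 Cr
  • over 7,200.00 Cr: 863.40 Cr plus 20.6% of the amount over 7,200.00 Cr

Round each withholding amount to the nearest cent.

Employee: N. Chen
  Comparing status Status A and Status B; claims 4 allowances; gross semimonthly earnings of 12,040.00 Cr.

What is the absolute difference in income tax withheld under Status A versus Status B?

227.80 Cr

Income Tax (Status A): taxable = 12,040.00 Cr − 4×480.00 Cr = 10,120.00 Cr
  821.14 Cr + 17.93% × (10,120.00 Cr − 7,800.00 Cr) = 821.14 Cr + 17.93% × 2,320.00 Cr = 1,237.12 Cr
Income Tax (Status B): taxable = 12,040.00 Cr − 4×480.00 Cr = 10,120.00 Cr
  863.40 Cr + 20.6% × (10,120.00 Cr − 7,200.00 Cr) = 863.40 Cr + 20.6% × 2,920.00 Cr = 1,464.92 Cr
Difference: |1,237.12 Cr − 1,464.92 Cr| = 227.80 Cr (higher under Status B)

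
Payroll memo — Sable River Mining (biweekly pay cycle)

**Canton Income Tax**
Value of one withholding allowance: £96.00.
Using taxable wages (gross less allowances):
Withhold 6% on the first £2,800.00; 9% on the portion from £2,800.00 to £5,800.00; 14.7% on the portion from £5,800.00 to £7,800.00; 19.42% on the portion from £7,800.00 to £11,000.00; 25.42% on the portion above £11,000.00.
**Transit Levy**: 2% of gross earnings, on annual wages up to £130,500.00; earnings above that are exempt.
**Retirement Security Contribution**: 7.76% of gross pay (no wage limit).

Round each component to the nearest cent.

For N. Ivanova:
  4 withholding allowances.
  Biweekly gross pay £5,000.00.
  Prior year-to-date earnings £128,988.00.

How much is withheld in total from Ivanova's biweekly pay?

£749.68

Canton Income Tax: taxable = £5,000.00 − 4×£96.00 = £4,616.00
  £168.00 + 9% × (£4,616.00 − £2,800.00) = £168.00 + 9% × £1,816.00 = £331.44
Transit Levy: cap £130,500.00 − YTD £128,988.00 = £1,512.00 subject; 2% × £1,512.00 = £30.24
Retirement Security Contribution: 7.76% × £5,000.00 = £388.00
Total: £331.44 + £30.24 + £388.00 = £749.68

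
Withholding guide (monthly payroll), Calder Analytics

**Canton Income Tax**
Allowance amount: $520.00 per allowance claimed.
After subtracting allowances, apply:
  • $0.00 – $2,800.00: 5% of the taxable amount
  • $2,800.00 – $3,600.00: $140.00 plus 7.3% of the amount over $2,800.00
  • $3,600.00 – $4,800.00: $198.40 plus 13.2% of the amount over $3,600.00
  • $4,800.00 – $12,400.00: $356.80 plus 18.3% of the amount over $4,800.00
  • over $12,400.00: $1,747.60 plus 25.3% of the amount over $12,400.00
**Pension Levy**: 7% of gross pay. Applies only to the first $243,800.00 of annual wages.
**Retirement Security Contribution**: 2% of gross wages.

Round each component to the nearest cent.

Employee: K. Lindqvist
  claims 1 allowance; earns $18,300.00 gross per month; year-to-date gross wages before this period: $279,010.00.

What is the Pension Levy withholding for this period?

$0.00

Pension Levy: YTD $279,010.00 ≥ cap $243,800.00 → $0.00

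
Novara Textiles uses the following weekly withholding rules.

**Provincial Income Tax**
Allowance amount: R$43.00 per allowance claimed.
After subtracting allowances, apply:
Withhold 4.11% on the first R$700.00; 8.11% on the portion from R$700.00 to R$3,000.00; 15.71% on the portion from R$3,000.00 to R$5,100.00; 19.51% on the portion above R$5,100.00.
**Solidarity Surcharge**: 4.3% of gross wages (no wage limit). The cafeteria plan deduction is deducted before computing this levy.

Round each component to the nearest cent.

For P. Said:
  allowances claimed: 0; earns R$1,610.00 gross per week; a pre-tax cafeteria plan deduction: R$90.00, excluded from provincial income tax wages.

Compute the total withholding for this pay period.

Provincial Income Tax: taxable = R$1,610.00 − R$90.00 = R$1,520.00
  R$28.77 + 8.11% × (R$1,520.00 − R$700.00) = R$28.77 + 8.11% × R$820.00 = R$95.27
Solidarity Surcharge: 4.3% × R$1,520.00 = R$65.36
Total: R$95.27 + R$65.36 = R$160.63

R$160.63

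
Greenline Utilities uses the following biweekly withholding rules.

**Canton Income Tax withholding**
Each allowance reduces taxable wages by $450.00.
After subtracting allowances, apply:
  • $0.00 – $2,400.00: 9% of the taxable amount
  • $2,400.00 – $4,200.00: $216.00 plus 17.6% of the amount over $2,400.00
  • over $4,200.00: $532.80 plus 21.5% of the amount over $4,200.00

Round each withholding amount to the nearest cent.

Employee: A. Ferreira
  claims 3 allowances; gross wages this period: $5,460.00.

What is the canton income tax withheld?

Canton Income Tax: taxable = $5,460.00 − 3×$450.00 = $4,110.00
  $216.00 + 17.6% × ($4,110.00 − $2,400.00) = $216.00 + 17.6% × $1,710.00 = $516.96

$516.96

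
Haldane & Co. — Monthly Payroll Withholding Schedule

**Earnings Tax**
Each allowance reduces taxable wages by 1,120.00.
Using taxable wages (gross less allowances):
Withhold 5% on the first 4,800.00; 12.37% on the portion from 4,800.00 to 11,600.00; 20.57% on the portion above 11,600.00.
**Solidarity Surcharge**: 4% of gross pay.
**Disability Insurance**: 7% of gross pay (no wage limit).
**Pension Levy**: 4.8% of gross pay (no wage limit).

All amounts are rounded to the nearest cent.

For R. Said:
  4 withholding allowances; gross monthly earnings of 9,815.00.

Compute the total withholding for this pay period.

1,856.95

Earnings Tax: taxable = 9,815.00 − 4×1,120.00 = 5,335.00
  240.00 + 12.37% × (5,335.00 − 4,800.00) = 240.00 + 12.37% × 535.00 = 306.18
Solidarity Surcharge: 4% × 9,815.00 = 392.60
Disability Insurance: 7% × 9,815.00 = 687.05
Pension Levy: 4.8% × 9,815.00 = 471.12
Total: 306.18 + 392.60 + 687.05 + 471.12 = 1,856.95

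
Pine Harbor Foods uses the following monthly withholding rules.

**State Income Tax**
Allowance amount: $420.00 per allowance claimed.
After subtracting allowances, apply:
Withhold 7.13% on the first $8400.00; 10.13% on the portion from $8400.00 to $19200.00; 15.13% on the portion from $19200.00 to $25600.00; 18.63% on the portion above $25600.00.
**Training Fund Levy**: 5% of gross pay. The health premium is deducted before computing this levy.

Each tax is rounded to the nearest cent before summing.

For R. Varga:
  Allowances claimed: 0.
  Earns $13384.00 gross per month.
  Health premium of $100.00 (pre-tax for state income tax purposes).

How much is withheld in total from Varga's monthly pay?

State Income Tax: taxable = $13384.00 − $100.00 = $13284.00
  $598.92 + 10.13% × ($13284.00 − $8400.00) = $598.92 + 10.13% × $4884.00 = $1093.67
Training Fund Levy: 5% × $13284.00 = $664.20
Total: $1093.67 + $664.20 = $1757.87

$1757.87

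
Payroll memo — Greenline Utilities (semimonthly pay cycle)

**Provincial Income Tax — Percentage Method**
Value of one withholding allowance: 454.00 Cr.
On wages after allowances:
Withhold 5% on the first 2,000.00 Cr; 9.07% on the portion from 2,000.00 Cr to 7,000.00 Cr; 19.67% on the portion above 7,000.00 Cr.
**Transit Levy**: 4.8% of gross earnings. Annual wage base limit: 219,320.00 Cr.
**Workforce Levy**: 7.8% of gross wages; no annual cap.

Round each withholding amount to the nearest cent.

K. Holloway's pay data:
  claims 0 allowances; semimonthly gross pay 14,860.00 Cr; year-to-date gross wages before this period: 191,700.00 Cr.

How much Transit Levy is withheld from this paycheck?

Transit Levy: 4.8% × 14,860.00 Cr = 713.28 Cr

713.28 Cr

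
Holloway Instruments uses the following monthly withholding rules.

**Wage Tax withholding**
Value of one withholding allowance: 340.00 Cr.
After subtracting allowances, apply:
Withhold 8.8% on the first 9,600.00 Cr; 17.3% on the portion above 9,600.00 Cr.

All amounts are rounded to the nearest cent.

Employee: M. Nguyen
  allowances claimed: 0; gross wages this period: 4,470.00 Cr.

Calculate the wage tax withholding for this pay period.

Wage Tax: taxable = 4,470.00 Cr
  8.8% × 4,470.00 Cr = 393.36 Cr

393.36 Cr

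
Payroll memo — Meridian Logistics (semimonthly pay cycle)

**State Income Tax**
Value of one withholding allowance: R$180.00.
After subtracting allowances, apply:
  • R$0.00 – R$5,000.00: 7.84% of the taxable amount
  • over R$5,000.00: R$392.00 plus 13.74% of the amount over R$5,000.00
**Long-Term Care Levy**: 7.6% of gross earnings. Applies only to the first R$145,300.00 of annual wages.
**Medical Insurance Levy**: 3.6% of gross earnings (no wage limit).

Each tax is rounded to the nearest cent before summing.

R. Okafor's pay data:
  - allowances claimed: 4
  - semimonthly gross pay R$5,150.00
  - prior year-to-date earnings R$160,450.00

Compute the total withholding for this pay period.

R$532.71

State Income Tax: taxable = R$5,150.00 − 4×R$180.00 = R$4,430.00
  7.84% × R$4,430.00 = R$347.31
Long-Term Care Levy: YTD R$160,450.00 ≥ cap R$145,300.00 → R$0.00
Medical Insurance Levy: 3.6% × R$5,150.00 = R$185.40
Total: R$347.31 + R$0.00 + R$185.40 = R$532.71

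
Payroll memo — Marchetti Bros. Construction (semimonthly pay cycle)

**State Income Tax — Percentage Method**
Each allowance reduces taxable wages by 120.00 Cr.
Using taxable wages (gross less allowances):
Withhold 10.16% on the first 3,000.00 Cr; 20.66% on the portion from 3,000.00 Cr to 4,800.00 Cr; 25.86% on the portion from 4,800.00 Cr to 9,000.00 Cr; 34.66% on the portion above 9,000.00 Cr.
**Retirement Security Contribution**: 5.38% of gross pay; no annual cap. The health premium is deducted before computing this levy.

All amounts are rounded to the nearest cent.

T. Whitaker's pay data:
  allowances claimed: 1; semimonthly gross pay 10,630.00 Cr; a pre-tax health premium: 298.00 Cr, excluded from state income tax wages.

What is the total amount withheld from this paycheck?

State Income Tax: taxable = 10,630.00 Cr − 298.00 Cr − 1×120.00 Cr = 10,212.00 Cr
  1,762.80 Cr + 34.66% × (10,212.00 Cr − 9,000.00 Cr) = 1,762.80 Cr + 34.66% × 1,212.00 Cr = 2,182.88 Cr
Retirement Security Contribution: 5.38% × 10,332.00 Cr = 555.86 Cr
Total: 2,182.88 Cr + 555.86 Cr = 2,738.74 Cr

2,738.74 Cr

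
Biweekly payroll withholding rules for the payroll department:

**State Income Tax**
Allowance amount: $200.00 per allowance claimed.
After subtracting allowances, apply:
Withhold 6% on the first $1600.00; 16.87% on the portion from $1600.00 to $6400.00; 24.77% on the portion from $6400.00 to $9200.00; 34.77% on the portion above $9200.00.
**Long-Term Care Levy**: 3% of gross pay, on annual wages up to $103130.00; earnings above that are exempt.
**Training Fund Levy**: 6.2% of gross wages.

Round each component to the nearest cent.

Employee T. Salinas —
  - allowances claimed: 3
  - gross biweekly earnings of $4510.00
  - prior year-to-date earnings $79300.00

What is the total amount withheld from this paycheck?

State Income Tax: taxable = $4510.00 − 3×$200.00 = $3910.00
  $96.00 + 16.87% × ($3910.00 − $1600.00) = $96.00 + 16.87% × $2310.00 = $485.70
Long-Term Care Levy: 3% × $4510.00 = $135.30
Training Fund Levy: 6.2% × $4510.00 = $279.62
Total: $485.70 + $135.30 + $279.62 = $900.62

$900.62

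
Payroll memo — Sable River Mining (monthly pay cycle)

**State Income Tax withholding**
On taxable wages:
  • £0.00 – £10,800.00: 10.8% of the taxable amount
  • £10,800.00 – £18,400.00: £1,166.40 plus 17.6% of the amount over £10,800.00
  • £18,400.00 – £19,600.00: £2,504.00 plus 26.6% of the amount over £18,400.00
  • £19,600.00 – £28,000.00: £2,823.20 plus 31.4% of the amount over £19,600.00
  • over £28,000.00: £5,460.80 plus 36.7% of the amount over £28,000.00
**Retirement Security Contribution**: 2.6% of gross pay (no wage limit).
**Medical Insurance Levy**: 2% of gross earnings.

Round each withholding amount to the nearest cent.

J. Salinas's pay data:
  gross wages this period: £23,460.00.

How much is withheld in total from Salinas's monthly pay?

£5,114.40

State Income Tax: taxable = £23,460.00
  £2,823.20 + 31.4% × (£23,460.00 − £19,600.00) = £2,823.20 + 31.4% × £3,860.00 = £4,035.24
Retirement Security Contribution: 2.6% × £23,460.00 = £609.96
Medical Insurance Levy: 2% × £23,460.00 = £469.20
Total: £4,035.24 + £609.96 + £469.20 = £5,114.40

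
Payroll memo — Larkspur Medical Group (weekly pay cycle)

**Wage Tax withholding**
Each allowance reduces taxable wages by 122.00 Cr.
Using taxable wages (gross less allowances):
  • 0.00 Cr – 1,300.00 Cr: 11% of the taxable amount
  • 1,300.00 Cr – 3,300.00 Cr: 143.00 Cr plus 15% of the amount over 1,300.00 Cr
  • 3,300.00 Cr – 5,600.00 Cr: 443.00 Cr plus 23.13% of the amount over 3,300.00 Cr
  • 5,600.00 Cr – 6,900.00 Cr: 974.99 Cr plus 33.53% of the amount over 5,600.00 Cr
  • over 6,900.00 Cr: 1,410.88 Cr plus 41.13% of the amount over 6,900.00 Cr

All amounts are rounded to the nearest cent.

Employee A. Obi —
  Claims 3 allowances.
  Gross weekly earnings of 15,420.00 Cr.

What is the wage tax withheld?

4,764.62 Cr

Wage Tax: taxable = 15,420.00 Cr − 3×122.00 Cr = 15,054.00 Cr
  1,410.88 Cr + 41.13% × (15,054.00 Cr − 6,900.00 Cr) = 1,410.88 Cr + 41.13% × 8,154.00 Cr = 4,764.62 Cr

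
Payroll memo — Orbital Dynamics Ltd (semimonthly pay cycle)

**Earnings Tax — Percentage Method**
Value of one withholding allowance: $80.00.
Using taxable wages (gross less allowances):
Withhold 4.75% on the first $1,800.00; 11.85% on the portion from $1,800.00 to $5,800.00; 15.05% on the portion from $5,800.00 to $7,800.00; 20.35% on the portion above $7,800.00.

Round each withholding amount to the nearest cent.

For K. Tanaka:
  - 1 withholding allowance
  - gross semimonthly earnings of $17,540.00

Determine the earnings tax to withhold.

$2,826.31

Earnings Tax: taxable = $17,540.00 − 1×$80.00 = $17,460.00
  $860.50 + 20.35% × ($17,460.00 − $7,800.00) = $860.50 + 20.35% × $9,660.00 = $2,826.31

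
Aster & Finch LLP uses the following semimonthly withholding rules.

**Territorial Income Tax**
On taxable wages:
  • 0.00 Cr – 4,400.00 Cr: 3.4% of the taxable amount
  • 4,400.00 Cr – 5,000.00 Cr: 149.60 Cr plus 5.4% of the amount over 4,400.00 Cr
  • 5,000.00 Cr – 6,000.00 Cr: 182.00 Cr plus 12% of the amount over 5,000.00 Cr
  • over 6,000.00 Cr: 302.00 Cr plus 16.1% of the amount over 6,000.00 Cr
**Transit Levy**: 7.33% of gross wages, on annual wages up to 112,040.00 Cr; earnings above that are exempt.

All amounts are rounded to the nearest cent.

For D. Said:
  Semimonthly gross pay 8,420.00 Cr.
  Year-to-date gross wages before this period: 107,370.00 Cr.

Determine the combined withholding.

Territorial Income Tax: taxable = 8,420.00 Cr
  302.00 Cr + 16.1% × (8,420.00 Cr − 6,000.00 Cr) = 302.00 Cr + 16.1% × 2,420.00 Cr = 691.62 Cr
Transit Levy: cap 112,040.00 Cr − YTD 107,370.00 Cr = 4,670.00 Cr subject; 7.33% × 4,670.00 Cr = 342.31 Cr
Total: 691.62 Cr + 342.31 Cr = 1,033.93 Cr

1,033.93 Cr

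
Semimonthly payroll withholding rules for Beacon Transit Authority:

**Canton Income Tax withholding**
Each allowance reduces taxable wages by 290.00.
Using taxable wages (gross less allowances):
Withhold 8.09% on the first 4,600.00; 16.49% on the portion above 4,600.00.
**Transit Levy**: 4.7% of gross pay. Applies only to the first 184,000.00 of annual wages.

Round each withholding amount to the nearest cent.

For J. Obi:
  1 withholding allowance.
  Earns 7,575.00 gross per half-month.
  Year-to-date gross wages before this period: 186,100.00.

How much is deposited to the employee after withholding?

6,760.10

Canton Income Tax: taxable = 7,575.00 − 1×290.00 = 7,285.00
  372.14 + 16.49% × (7,285.00 − 4,600.00) = 372.14 + 16.49% × 2,685.00 = 814.90
Transit Levy: YTD 186,100.00 ≥ cap 184,000.00 → 0.00
Total withheld: 814.90 + 0.00 = 814.90
Net pay: 7,575.00 − 814.90 = 6,760.10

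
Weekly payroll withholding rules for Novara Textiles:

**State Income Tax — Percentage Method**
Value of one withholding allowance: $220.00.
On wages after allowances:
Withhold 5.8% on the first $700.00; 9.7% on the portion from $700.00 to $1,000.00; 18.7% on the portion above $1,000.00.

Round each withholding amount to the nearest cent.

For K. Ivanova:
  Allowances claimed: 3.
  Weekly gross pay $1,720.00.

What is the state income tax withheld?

State Income Tax: taxable = $1,720.00 − 3×$220.00 = $1,060.00
  $69.70 + 18.7% × ($1,060.00 − $1,000.00) = $69.70 + 18.7% × $60.00 = $80.92

$80.92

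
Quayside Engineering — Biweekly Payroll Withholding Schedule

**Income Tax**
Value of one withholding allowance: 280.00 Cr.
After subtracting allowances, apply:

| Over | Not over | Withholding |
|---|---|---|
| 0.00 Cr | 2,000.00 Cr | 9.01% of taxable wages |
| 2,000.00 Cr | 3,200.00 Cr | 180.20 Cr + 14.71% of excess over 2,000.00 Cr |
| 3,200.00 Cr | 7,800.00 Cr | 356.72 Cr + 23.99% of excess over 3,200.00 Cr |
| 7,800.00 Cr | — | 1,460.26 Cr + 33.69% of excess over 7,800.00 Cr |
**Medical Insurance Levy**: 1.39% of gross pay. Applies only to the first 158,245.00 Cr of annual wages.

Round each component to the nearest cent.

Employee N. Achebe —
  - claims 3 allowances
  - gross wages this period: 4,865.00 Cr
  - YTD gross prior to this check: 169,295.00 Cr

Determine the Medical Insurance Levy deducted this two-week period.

Medical Insurance Levy: YTD 169,295.00 Cr ≥ cap 158,245.00 Cr → 0.00 Cr

0.00 Cr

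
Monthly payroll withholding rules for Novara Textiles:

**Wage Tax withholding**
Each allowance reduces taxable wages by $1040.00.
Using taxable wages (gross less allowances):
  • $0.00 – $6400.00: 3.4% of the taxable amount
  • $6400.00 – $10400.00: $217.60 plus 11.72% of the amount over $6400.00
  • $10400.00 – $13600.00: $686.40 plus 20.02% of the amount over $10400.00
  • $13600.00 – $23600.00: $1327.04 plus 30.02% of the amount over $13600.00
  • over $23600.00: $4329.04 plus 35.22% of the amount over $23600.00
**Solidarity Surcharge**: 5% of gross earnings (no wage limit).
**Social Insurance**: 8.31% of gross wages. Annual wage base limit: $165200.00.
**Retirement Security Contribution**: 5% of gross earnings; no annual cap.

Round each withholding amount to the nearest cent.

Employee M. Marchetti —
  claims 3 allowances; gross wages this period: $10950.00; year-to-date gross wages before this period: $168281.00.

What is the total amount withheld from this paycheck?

$1480.20

Wage Tax: taxable = $10950.00 − 3×$1040.00 = $7830.00
  $217.60 + 11.72% × ($7830.00 − $6400.00) = $217.60 + 11.72% × $1430.00 = $385.20
Solidarity Surcharge: 5% × $10950.00 = $547.50
Social Insurance: YTD $168281.00 ≥ cap $165200.00 → $0.00
Retirement Security Contribution: 5% × $10950.00 = $547.50
Total: $385.20 + $547.50 + $0.00 + $547.50 = $1480.20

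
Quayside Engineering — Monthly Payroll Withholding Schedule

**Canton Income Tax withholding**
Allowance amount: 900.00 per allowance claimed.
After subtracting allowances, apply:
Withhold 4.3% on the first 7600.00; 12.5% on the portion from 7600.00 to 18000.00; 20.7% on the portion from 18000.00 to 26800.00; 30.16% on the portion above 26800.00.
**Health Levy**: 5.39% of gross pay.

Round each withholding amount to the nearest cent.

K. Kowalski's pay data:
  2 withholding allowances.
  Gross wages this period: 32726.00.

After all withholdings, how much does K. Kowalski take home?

26269.27

Canton Income Tax: taxable = 32726.00 − 2×900.00 = 30926.00
  3448.40 + 30.16% × (30926.00 − 26800.00) = 3448.40 + 30.16% × 4126.00 = 4692.80
Health Levy: 5.39% × 32726.00 = 1763.93
Total withheld: 4692.80 + 1763.93 = 6456.73
Net pay: 32726.00 − 6456.73 = 26269.27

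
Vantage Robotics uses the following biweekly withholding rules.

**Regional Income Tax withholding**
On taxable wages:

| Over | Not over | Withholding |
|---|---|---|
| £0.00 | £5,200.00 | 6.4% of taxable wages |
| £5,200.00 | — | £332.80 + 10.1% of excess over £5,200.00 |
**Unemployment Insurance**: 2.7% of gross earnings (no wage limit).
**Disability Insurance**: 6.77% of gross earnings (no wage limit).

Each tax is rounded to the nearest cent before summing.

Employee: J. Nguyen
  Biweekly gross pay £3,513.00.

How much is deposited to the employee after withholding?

£2,955.49

Regional Income Tax: taxable = £3,513.00
  6.4% × £3,513.00 = £224.83
Unemployment Insurance: 2.7% × £3,513.00 = £94.85
Disability Insurance: 6.77% × £3,513.00 = £237.83
Total withheld: £224.83 + £94.85 + £237.83 = £557.51
Net pay: £3,513.00 − £557.51 = £2,955.49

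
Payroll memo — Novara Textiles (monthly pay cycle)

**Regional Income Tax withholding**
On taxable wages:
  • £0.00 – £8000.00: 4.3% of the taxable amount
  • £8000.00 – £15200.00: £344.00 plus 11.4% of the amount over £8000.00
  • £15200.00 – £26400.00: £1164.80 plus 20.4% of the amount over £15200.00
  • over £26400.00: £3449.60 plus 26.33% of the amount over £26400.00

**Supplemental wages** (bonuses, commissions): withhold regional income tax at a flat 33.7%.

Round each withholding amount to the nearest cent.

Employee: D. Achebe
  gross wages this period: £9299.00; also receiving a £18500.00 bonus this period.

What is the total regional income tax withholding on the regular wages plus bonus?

£6726.59

Regional Income Tax: taxable = £9299.00
  £344.00 + 11.4% × (£9299.00 − £8000.00) = £344.00 + 11.4% × £1299.00 = £492.09
Supplemental (33.7% flat on bonus): 33.7% × £18500.00 = £6234.50
Total regional income tax: £492.09 + £6234.50 = £6726.59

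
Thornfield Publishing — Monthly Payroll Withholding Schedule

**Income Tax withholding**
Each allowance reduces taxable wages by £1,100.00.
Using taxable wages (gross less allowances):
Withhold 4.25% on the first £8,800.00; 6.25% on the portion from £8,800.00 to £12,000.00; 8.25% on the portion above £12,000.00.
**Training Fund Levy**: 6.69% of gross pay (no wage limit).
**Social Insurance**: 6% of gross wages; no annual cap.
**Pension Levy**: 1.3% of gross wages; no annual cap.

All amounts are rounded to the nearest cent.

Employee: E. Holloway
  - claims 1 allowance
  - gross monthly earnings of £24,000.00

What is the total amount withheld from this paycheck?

Income Tax: taxable = £24,000.00 − 1×£1,100.00 = £22,900.00
  £574.00 + 8.25% × (£22,900.00 − £12,000.00) = £574.00 + 8.25% × £10,900.00 = £1,473.25
Training Fund Levy: 6.69% × £24,000.00 = £1,605.60
Social Insurance: 6% × £24,000.00 = £1,440.00
Pension Levy: 1.3% × £24,000.00 = £312.00
Total: £1,473.25 + £1,605.60 + £1,440.00 + £312.00 = £4,830.85

£4,830.85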